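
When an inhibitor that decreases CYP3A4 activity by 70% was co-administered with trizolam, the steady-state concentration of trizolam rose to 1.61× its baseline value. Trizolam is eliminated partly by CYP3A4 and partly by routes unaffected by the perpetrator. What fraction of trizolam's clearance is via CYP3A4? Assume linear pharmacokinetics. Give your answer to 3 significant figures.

0.541

Call the CYP3A4 fraction fm. After the interaction, CL_new/CL_old = fm × 0.3 + (1 − fm).
Steady-state concentration ratio = 1 / (new CL fraction), so new CL fraction = 1 / 1.61 = 0.6211.
fm × 0.3 + 1 − fm = 0.6211  ⇒  fm × (0.3 − 1) = −0.3789  ⇒  fm = 0.541.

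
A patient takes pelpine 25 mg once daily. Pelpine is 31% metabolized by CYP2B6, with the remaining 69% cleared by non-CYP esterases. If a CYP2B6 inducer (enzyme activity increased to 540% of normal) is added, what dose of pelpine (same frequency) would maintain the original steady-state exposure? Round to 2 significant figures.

The CYP2B6 pathway (31% of clearance) rises to 5.4× activity: 0.31 × 5.4 = 1.674.
The remaining 69% of clearance is unaffected.
Relative clearance = 1.674 + 0.69 = 2.364.
Css,avg = (dose rate)/CL, so holding Css fixed requires dose ∝ CL: 25 × 2.364 = 59 mg.

59 mg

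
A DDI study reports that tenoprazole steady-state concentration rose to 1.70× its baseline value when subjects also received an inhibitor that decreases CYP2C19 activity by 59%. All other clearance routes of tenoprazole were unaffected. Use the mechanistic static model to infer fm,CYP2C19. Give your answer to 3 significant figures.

0.698

CL'/CL = 1 / 1.70 = 0.5882
0.41·fm + (1 − fm) = 0.5882
fm = (0.5882 − 1) / (0.41 − 1) = 0.698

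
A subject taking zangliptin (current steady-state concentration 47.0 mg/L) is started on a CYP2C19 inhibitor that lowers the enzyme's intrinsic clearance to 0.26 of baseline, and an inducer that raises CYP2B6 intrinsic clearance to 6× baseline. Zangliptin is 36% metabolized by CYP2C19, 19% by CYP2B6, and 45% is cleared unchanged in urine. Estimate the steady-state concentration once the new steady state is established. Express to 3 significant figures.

The CYP2C19 pathway (36% of clearance) falls to 0.26× activity: 0.36 × 0.26 = 0.0936.
The CYP2B6 pathway (19% of clearance) is boosted to 6× activity: 0.19 × 6 = 1.14.
The remaining 45% of clearance is unaffected.
New clearance relative to baseline: 0.0936 + 1.14 + 0.45 = 1.6836.
Dividing the baseline by the relative clearance: 47.0 / 1.6836 = 27.9 mg/L.

27.9 mg/L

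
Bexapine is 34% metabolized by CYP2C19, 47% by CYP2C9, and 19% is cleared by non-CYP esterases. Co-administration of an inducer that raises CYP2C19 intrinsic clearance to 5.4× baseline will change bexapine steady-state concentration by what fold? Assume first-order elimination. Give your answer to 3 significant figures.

0.401

The CYP2C19 pathway (34% of clearance) is boosted to 5.4× activity: 0.34 × 5.4 = 1.836.
CYP2C9 (47%) and the residual 19% are unaffected.
New clearance relative to baseline: 1.836 + 0.47 + 0.19 = 2.496.
Steady-state concentration ratio = CL_old/CL_new = 1 / 2.496 = 0.401.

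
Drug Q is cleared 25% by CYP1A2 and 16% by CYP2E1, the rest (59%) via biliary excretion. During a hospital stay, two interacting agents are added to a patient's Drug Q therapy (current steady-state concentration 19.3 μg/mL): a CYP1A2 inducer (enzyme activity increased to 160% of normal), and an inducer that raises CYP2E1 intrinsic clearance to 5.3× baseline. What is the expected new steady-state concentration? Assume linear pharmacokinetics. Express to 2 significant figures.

11 μg/mL

The CYP1A2 pathway (25% of clearance) increases to 1.6× activity: 0.25 × 1.6 = 0.4.
The CYP2E1 pathway (16% of clearance) rises to 5.3× activity: 0.16 × 5.3 = 0.848.
The remaining 59% of clearance is unaffected.
CL_new/CL_old = 0.4 + 0.848 + 0.59 = 1.838.
Steady-state concentration ∝ 1/CL: new value = 19.3 / 1.838 = 11 μg/mL.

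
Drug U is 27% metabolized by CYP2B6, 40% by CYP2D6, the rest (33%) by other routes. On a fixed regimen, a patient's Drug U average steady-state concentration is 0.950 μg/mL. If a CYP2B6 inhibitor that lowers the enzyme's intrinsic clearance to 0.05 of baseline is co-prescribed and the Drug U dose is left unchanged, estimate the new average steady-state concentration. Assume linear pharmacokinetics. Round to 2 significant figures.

The CYP2B6 pathway (27% of clearance) falls to 0.05× activity: 0.27 × 0.05 = 0.0135.
CYP2D6 (40%) and the residual 33% are unaffected.
Relative clearance = 0.0135 + 0.4 + 0.33 = 0.7435.
With dosing unchanged, average steady-state concentration scales as 1/CL: 0.950 / 0.7435 = 1.3 μg/mL.

1.3 μg/mL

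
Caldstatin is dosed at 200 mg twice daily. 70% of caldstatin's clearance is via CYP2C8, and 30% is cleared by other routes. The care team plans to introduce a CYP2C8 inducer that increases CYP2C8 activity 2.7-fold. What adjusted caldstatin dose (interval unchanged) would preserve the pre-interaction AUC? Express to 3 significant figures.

CYP2C8: 0.7 × 2.7 = 1.89
Other: 0.3 (unchanged)
Relative clearance = 1.89 + 0.3 = 2.19.
To maintain the same steady-state level, dose must scale with clearance: new dose = 200 × 2.19 = 438 mg.

438 mg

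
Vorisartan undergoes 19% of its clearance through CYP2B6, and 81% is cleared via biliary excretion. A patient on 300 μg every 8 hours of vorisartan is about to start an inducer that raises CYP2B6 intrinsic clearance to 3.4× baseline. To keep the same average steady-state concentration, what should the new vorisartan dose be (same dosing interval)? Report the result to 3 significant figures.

The CYP2B6 pathway (19% of clearance) is boosted to 3.4× activity: 0.19 × 3.4 = 0.646.
The remaining 81% of clearance is unaffected.
New clearance relative to baseline: 0.646 + 0.81 = 1.456.
Exposure is unchanged when dose changes in proportion to clearance. New dose = 300 μg × 1.456 = 437 μg.

437 μg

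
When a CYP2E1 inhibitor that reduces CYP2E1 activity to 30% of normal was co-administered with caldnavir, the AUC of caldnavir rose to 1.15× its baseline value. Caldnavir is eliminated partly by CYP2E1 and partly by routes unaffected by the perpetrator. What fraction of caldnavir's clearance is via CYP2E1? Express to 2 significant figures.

CL'/CL = 1 / 1.15 = 0.8696
0.3·fm + (1 − fm) = 0.8696
fm = (0.8696 − 1) / (0.3 − 1) = 0.19

0.19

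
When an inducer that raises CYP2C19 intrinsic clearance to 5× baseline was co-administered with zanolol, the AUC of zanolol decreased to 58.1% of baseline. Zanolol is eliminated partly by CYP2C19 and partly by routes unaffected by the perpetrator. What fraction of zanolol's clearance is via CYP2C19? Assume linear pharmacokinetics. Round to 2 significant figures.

CL'/CL = 1 / 0.581 = 1.721
5·fm + (1 − fm) = 1.721
fm = (1.721 − 1) / (5 − 1) = 0.18

0.18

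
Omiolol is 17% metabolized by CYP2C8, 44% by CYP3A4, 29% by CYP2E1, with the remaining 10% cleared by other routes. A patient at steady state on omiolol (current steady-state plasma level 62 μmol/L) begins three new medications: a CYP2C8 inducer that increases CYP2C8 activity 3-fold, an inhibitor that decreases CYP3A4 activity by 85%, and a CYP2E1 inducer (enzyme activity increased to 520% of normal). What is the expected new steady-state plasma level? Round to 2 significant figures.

The CYP2C8 pathway (17% of clearance) rises to 3× activity: 0.17 × 3 = 0.51.
The CYP3A4 pathway (44% of clearance) falls to 0.15× activity: 0.44 × 0.15 = 0.066.
The CYP2E1 pathway (29% of clearance) is boosted to 5.2× activity: 0.29 × 5.2 = 1.508.
The remaining 10% of clearance is unaffected.
New clearance relative to baseline: 0.51 + 0.066 + 1.508 + 0.1 = 2.184.
New steady-state plasma level = 62 / 2.184 = 28 μmol/L (concentration scales inversely with clearance).

28 μmol/L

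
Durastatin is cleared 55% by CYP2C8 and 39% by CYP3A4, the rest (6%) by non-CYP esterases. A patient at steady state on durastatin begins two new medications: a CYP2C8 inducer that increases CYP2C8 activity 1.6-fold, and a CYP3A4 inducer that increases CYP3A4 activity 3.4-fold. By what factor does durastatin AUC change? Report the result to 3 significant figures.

0.441

CYP2C8: 0.55 × 1.6 = 0.88
CYP3A4: 0.39 × 3.4 = 1.326
Other: 0.06 (unchanged)
Relative clearance = 0.88 + 1.326 + 0.06 = 2.266.
Because AUC varies inversely with clearance, the combined effect is 1 / 2.266 = 0.441.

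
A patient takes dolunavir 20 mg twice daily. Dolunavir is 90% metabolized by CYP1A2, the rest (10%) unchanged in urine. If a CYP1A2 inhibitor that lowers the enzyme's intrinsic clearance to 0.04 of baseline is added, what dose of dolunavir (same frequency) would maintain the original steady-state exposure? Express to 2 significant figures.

CYP1A2: 0.9 × 0.04 = 0.036
Other: 0.1 (unchanged)
New clearance relative to baseline: 0.036 + 0.1 = 0.136.
Exposure is unchanged when dose changes in proportion to clearance. New dose = 20 mg × 0.136 = 2.7 mg.

2.7 mg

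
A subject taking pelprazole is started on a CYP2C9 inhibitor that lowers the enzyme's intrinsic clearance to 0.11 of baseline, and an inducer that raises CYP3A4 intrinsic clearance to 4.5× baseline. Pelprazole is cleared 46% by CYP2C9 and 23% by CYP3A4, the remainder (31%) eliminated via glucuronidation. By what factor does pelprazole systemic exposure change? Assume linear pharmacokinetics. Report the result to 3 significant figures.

The CYP2C9 pathway (46% of clearance) falls to 0.11× activity: 0.46 × 0.11 = 0.0506.
The CYP3A4 pathway (23% of clearance) rises to 4.5× activity: 0.23 × 4.5 = 1.035.
The remaining 31% of clearance is unaffected.
Relative clearance = 0.0506 + 1.035 + 0.31 = 1.3956.
Because systemic exposure varies inversely with clearance, the combined effect is 1 / 1.3956 = 0.717.

0.717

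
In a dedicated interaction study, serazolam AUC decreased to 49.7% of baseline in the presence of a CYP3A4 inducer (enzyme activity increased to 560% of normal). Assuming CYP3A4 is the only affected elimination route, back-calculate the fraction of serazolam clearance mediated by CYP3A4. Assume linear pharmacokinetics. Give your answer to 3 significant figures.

0.220

Let x = fm,CYP3A4. Because AUC ∝ 1/CL, relative clearance rose to 1/0.497 = 2.012.
Only the CYP3A4 route changed, so 2.012 = x·5.6 + (1 − x), giving x = 0.220.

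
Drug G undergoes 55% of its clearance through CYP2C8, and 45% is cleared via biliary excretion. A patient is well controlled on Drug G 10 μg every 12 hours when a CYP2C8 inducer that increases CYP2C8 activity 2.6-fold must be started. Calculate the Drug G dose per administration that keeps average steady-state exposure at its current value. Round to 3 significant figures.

18.8 μg

The CYP2C8 pathway (55% of clearance) is boosted to 2.6× activity: 0.55 × 2.6 = 1.43.
Non-CYP routes (45%) are unchanged.
Relative clearance = 1.43 + 0.45 = 1.88.
To maintain the same steady-state level, dose must scale with clearance: new dose = 10 × 1.88 = 18.8 μg.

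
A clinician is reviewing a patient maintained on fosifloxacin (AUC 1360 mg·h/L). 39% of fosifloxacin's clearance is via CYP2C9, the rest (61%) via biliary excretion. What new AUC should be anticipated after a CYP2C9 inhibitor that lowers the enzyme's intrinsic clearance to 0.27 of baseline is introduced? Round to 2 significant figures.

The CYP2C9 pathway (39% of clearance) is reduced to 0.27× activity: 0.39 × 0.27 = 0.1053.
Non-CYP routes (61%) are unchanged.
Relative clearance = 0.1053 + 0.61 = 0.7153.
With dosing unchanged, AUC scales as 1/CL: 1360 / 0.7153 = 1.9 × 10³ mg·h/L.

1.9 × 10³ mg·h/L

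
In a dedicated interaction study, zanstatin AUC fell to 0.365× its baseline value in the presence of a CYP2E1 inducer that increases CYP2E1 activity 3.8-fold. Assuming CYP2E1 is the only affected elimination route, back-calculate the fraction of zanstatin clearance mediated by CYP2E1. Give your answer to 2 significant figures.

Let fm be the CYP2E1 fraction. New clearance relative to baseline = fm × 3.8 + (1 − fm).
AUC ratio = 1 / (new CL fraction), so new CL fraction = 1 / 0.365 = 2.74.
fm × 3.8 + 1 − fm = 2.74  ⇒  fm × (3.8 − 1) = 1.74  ⇒  fm = 0.62.

0.62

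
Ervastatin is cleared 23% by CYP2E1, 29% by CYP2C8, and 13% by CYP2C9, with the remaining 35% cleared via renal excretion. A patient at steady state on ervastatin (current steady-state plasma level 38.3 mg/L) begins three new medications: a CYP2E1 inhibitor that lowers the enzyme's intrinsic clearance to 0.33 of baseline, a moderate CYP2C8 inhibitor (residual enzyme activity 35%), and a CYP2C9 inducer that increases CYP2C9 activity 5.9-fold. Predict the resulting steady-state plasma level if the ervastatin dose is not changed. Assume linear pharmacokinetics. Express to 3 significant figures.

CYP2E1: 0.23 × 0.33 = 0.0759
CYP2C8: 0.29 × 0.35 = 0.1015
CYP2C9: 0.13 × 5.9 = 0.767
Other: 0.35 (unchanged)
New clearance relative to baseline: 0.0759 + 0.1015 + 0.767 + 0.35 = 1.2944.
Dividing the baseline by the relative clearance: 38.3 / 1.2944 = 29.6 mg/L.

29.6 mg/L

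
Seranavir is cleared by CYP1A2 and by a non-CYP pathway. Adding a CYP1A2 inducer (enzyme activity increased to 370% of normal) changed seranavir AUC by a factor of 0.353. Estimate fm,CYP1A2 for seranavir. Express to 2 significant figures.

CL'/CL = 1 / 0.353 = 2.833
3.7·fm + (1 − fm) = 2.833
fm = (2.833 − 1) / (3.7 − 1) = 0.68

0.68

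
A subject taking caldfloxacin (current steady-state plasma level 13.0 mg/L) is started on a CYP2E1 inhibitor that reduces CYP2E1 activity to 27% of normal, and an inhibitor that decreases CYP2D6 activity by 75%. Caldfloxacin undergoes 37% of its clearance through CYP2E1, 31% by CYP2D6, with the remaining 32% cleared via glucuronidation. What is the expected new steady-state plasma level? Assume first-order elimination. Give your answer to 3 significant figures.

26.1 mg/L

CYP2E1: 0.37 × 0.27 = 0.0999
CYP2D6: 0.31 × 0.25 = 0.0775
Other: 0.32 (unchanged)
CL_new/CL_old = 0.0999 + 0.0775 + 0.32 = 0.4974.
New steady-state plasma level = 13.0 / 0.4974 = 26.1 mg/L (concentration scales inversely with clearance).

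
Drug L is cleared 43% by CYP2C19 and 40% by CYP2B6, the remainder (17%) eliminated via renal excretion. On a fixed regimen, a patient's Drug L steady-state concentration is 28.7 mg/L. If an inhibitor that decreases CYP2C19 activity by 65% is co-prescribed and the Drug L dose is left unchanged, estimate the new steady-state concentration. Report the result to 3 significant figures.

39.8 mg/L

CYP2C19: 0.43 × 0.35 = 0.1505
CYP2B6: 0.4 (unchanged)
Other: 0.17 (unchanged)
CL_new/CL_old = 0.1505 + 0.4 + 0.17 = 0.7205.
With dosing unchanged, steady-state concentration scales as 1/CL: 28.7 / 0.7205 = 39.8 mg/L.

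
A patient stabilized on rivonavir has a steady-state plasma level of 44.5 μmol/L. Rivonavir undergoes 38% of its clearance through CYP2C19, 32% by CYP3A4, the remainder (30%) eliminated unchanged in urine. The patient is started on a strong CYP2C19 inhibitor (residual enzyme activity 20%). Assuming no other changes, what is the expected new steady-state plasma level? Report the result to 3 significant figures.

CYP2C19: 0.38 × 0.2 = 0.076
CYP3A4: 0.32 (unchanged)
Other: 0.3 (unchanged)
CL_new/CL_old = 0.076 + 0.32 + 0.3 = 0.696.
Steady-state plasma level ∝ 1/CL, so new value = 44.5 / 0.696 = 63.9 μmol/L.

63.9 μmol/L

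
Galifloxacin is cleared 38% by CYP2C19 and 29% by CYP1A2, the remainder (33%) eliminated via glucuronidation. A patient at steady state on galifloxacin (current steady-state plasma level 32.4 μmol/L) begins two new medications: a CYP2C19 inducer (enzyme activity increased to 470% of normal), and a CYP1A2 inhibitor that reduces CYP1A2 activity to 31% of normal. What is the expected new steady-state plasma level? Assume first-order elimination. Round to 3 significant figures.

The CYP2C19 pathway (38% of clearance) is boosted to 4.7× activity: 0.38 × 4.7 = 1.786.
The CYP1A2 pathway (29% of clearance) falls to 0.31× activity: 0.29 × 0.31 = 0.0899.
Non-CYP routes (33%) are unchanged.
New clearance relative to baseline: 1.786 + 0.0899 + 0.33 = 2.2059.
Steady-state plasma level ∝ 1/CL: new value = 32.4 / 2.2059 = 14.7 μmol/L.

14.7 μmol/L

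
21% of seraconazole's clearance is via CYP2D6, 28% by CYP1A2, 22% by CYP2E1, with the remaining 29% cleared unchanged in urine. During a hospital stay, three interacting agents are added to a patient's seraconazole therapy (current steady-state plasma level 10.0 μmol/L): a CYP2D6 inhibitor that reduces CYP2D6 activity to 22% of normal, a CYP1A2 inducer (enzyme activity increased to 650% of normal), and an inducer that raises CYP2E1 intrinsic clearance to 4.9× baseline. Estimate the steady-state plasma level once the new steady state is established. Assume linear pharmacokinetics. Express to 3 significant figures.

3.09 μmol/L

CYP2D6: 0.21 × 0.22 = 0.0462
CYP1A2: 0.28 × 6.5 = 1.82
CYP2E1: 0.22 × 4.9 = 1.078
Other: 0.29 (unchanged)
CL_new/CL_old = 0.0462 + 1.82 + 1.078 + 0.29 = 3.2342.
Dividing the baseline by the relative clearance: 10.0 / 3.2342 = 3.09 μmol/L.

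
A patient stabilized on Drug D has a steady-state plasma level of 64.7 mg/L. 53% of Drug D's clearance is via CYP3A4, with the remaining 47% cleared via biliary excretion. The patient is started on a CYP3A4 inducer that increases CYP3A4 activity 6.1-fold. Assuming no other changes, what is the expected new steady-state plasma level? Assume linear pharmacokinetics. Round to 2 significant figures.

17 mg/L

CYP3A4: 0.53 × 6.1 = 3.233
Other: 0.47 (unchanged)
CL_new/CL_old = 3.233 + 0.47 = 3.703.
With dosing unchanged, steady-state plasma level scales as 1/CL: 64.7 / 3.703 = 17 mg/L.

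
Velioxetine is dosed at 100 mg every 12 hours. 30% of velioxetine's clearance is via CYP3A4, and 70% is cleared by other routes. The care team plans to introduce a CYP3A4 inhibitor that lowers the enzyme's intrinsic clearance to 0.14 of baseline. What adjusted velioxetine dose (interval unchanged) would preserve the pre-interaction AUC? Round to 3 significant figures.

The CYP3A4 pathway (30% of clearance) is reduced to 0.14× activity: 0.3 × 0.14 = 0.042.
The remaining 70% of clearance is unaffected.
CL_new/CL_old = 0.042 + 0.7 = 0.742.
Css,avg = (dose rate)/CL, so holding Css fixed requires dose ∝ CL: 100 × 0.742 = 74.2 mg.

74.2 mg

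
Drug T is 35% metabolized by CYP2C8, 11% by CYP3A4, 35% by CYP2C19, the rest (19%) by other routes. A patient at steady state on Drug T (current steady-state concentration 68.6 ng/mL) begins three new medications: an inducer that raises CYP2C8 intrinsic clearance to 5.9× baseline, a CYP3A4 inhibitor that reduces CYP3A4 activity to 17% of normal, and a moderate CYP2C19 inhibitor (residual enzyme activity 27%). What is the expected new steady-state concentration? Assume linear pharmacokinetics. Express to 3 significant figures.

The CYP2C8 pathway (35% of clearance) is boosted to 5.9× activity: 0.35 × 5.9 = 2.065.
The CYP3A4 pathway (11% of clearance) falls to 0.17× activity: 0.11 × 0.17 = 0.0187.
The CYP2C19 pathway (35% of clearance) falls to 0.27× activity: 0.35 × 0.27 = 0.0945.
The remaining 19% of clearance is unaffected.
Relative clearance = 2.065 + 0.0187 + 0.0945 + 0.19 = 2.3682.
Dividing the baseline by the relative clearance: 68.6 / 2.3682 = 29.0 ng/mL.

29.0 ng/mL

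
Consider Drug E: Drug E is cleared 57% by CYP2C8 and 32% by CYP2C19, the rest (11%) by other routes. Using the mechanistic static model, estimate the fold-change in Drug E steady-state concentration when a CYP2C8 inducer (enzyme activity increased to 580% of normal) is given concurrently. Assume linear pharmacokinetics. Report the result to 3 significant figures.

CYP2C8: 0.57 × 5.8 = 3.306
CYP2C19: 0.32 (unchanged)
Other: 0.11 (unchanged)
Relative clearance = 3.306 + 0.32 + 0.11 = 3.736.
Since steady-state concentration ∝ 1/CL, the ratio is 1 / 3.736 = 0.268.

0.268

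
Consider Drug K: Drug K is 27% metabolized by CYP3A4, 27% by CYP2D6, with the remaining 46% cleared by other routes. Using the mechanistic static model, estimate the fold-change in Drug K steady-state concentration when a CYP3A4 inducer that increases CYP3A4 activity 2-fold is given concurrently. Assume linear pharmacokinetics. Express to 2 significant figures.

0.79

The CYP3A4 pathway (27% of clearance) increases to 2× activity: 0.27 × 2 = 0.54.
CYP2D6 (27%) and the residual 46% are unaffected.
Relative clearance = 0.54 + 0.27 + 0.46 = 1.27.
Steady-state concentration ratio = CL_old/CL_new = 1 / 1.27 = 0.79.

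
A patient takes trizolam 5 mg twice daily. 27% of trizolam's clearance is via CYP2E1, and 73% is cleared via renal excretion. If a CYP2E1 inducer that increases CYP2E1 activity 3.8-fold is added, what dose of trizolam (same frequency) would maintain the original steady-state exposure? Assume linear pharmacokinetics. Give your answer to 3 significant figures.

8.78 mg

CYP2E1: 0.27 × 3.8 = 1.026
Other: 0.73 (unchanged)
New clearance relative to baseline: 1.026 + 0.73 = 1.756.
To maintain the same steady-state level, dose must scale with clearance: new dose = 5 × 1.756 = 8.78 mg.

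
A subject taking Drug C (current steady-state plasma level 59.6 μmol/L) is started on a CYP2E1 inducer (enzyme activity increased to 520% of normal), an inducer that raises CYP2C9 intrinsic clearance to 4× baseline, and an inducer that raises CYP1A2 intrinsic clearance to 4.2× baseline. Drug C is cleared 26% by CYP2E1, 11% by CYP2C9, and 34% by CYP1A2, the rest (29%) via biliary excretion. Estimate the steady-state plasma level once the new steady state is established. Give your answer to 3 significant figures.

CYP2E1: 0.26 × 5.2 = 1.352
CYP2C9: 0.11 × 4 = 0.44
CYP1A2: 0.34 × 4.2 = 1.428
Other: 0.29 (unchanged)
New clearance relative to baseline: 1.352 + 0.44 + 1.428 + 0.29 = 3.51.
Dividing the baseline by the relative clearance: 59.6 / 3.51 = 17.0 μmol/L.

17.0 μmol/L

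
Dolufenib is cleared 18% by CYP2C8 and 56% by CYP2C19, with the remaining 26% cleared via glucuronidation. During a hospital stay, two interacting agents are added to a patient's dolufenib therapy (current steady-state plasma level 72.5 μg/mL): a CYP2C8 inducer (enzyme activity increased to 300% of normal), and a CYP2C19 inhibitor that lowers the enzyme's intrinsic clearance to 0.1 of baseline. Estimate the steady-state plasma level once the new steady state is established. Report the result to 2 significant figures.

The CYP2C8 pathway (18% of clearance) is boosted to 3× activity: 0.18 × 3 = 0.54.
The CYP2C19 pathway (56% of clearance) is reduced to 0.1× activity: 0.56 × 0.1 = 0.056.
Non-CYP routes (26%) are unchanged.
Relative clearance = 0.54 + 0.056 + 0.26 = 0.856.
Steady-state plasma level ∝ 1/CL: new value = 72.5 / 0.856 = 85 μg/mL.

85 μg/mL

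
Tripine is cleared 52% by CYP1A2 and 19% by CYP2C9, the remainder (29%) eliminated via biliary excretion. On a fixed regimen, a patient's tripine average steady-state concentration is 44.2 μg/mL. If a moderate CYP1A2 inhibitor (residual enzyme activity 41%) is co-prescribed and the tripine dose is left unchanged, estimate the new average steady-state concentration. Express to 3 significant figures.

CYP1A2: 0.52 × 0.41 = 0.2132
CYP2C9: 0.19 (unchanged)
Other: 0.29 (unchanged)
CL_new/CL_old = 0.2132 + 0.19 + 0.29 = 0.6932.
Average steady-state concentration ∝ 1/CL, so new value = 44.2 / 0.6932 = 63.8 μg/mL.

63.8 μg/mL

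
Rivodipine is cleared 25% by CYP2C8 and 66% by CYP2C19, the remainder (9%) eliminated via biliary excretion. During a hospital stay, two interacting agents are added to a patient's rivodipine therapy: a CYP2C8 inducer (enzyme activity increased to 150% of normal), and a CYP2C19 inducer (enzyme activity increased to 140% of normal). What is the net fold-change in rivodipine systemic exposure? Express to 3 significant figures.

CYP2C8: 0.25 × 1.5 = 0.375
CYP2C19: 0.66 × 1.4 = 0.924
Other: 0.09 (unchanged)
CL_new/CL_old = 0.375 + 0.924 + 0.09 = 1.389.
Because systemic exposure varies inversely with clearance, the combined effect is 1 / 1.389 = 0.720.

0.720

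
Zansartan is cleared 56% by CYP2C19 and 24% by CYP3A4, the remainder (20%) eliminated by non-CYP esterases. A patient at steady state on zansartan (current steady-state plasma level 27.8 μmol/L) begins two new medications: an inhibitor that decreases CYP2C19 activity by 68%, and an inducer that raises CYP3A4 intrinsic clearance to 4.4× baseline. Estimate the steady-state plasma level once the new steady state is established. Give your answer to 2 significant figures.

CYP2C19: 0.56 × 0.32 = 0.1792
CYP3A4: 0.24 × 4.4 = 1.056
Other: 0.2 (unchanged)
New clearance relative to baseline: 0.1792 + 1.056 + 0.2 = 1.4352.
Steady-state plasma level ∝ 1/CL: new value = 27.8 / 1.4352 = 19 μmol/L.

19 μmol/L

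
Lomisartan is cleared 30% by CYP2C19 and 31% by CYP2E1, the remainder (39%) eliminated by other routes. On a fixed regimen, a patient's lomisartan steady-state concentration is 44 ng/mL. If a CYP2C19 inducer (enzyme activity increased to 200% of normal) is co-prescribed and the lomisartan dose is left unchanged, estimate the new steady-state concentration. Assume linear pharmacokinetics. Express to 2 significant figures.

CYP2C19: 0.3 × 2 = 0.6
CYP2E1: 0.31 (unchanged)
Other: 0.39 (unchanged)
Relative clearance = 0.6 + 0.31 + 0.39 = 1.3.
With dosing unchanged, steady-state concentration scales as 1/CL: 44 / 1.3 = 34 ng/mL.

34 ng/mL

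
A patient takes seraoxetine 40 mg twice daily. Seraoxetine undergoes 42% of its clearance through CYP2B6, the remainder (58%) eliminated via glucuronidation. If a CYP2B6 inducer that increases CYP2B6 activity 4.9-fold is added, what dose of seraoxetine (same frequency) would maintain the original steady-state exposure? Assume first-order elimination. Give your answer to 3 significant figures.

The CYP2B6 pathway (42% of clearance) increases to 4.9× activity: 0.42 × 4.9 = 2.058.
The remaining 58% of clearance is unaffected.
CL_new/CL_old = 2.058 + 0.58 = 2.638.
Css,avg = (dose rate)/CL, so holding Css fixed requires dose ∝ CL: 40 × 2.638 = 106 mg.

106 mg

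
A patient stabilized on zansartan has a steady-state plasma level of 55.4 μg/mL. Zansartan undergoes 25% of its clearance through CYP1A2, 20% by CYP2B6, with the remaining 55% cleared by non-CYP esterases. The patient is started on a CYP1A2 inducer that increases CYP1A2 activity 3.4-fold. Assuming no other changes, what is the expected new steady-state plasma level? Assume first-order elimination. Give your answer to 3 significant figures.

CYP1A2: 0.25 × 3.4 = 0.85
CYP2B6: 0.2 (unchanged)
Other: 0.55 (unchanged)
New clearance relative to baseline: 0.85 + 0.2 + 0.55 = 1.6.
Steady-state plasma level ∝ 1/CL, so new value = 55.4 / 1.6 = 34.6 μg/mL.

34.6 μg/mL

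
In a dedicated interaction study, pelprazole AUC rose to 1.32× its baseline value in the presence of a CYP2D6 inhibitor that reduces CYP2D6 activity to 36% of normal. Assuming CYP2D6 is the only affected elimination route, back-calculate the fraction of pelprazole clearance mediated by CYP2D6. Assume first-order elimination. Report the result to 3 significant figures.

Write x for the fraction cleared via CYP2D6. The observed AUC change means clearance fell to 1/1.32 = 0.7576 of baseline.
Setting x·0.36 + (1 − x) = 0.7576 and solving: x = (0.7576 − 1)/(0.36 − 1) = 0.379.

0.379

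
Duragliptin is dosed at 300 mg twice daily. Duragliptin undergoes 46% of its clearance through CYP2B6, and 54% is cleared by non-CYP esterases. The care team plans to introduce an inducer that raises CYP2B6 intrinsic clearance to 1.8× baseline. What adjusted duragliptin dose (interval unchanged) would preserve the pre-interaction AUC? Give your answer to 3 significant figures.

CYP2B6: 0.46 × 1.8 = 0.828
Other: 0.54 (unchanged)
CL_new/CL_old = 0.828 + 0.54 = 1.368.
To maintain the same steady-state level, dose must scale with clearance: new dose = 300 × 1.368 = 410 mg.

410 mg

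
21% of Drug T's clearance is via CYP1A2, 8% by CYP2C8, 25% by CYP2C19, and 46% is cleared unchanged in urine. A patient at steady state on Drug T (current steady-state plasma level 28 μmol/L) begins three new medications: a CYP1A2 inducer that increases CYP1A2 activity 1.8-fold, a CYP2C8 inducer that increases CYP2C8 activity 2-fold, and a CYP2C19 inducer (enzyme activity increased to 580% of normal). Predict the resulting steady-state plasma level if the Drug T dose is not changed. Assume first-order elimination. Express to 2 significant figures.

11 μmol/L

The CYP1A2 pathway (21% of clearance) increases to 1.8× activity: 0.21 × 1.8 = 0.378.
The CYP2C8 pathway (8% of clearance) increases to 2× activity: 0.08 × 2 = 0.16.
The CYP2C19 pathway (25% of clearance) increases to 5.8× activity: 0.25 × 5.8 = 1.45.
Non-CYP routes (46%) are unchanged.
CL_new/CL_old = 0.378 + 0.16 + 1.45 + 0.46 = 2.448.
New steady-state plasma level = 28 / 2.448 = 11 μmol/L (concentration scales inversely with clearance).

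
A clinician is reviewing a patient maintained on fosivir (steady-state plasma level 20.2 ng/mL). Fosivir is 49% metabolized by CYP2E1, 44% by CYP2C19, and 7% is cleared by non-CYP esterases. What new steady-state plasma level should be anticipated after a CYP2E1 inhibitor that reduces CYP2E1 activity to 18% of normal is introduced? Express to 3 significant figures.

The CYP2E1 pathway (49% of clearance) falls to 0.18× activity: 0.49 × 0.18 = 0.0882.
CYP2C19 (44%) and the residual 7% are unaffected.
Relative clearance = 0.0882 + 0.44 + 0.07 = 0.5982.
New steady-state plasma level = baseline ÷ relative clearance = 20.2 / 0.5982 = 33.8 ng/mL.

33.8 ng/mL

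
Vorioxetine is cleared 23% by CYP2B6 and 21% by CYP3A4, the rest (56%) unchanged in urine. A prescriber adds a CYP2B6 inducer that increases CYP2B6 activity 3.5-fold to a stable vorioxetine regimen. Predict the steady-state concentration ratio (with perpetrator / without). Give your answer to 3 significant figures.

The CYP2B6 pathway (23% of clearance) is boosted to 3.5× activity: 0.23 × 3.5 = 0.805.
CYP3A4 (21%) and the residual 56% are unaffected.
New clearance relative to baseline: 0.805 + 0.21 + 0.56 = 1.575.
Since steady-state concentration ∝ 1/CL, the ratio is 1 / 1.575 = 0.635.

0.635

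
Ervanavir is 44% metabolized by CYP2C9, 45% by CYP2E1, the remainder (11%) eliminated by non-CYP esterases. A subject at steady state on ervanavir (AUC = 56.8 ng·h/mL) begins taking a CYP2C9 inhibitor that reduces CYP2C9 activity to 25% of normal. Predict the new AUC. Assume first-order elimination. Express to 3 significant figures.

84.8 ng·h/mL

The CYP2C9 pathway (44% of clearance) drops to 0.25× activity: 0.44 × 0.25 = 0.11.
CYP2E1 (45%) and the residual 11% are unaffected.
Relative clearance = 0.11 + 0.45 + 0.11 = 0.67.
AUC ∝ 1/CL, so new value = 56.8 / 0.67 = 84.8 ng·h/mL.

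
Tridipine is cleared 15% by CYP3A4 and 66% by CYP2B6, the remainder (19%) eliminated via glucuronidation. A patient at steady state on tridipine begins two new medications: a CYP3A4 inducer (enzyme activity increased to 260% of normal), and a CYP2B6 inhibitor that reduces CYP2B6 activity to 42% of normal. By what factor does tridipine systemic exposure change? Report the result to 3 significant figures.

The CYP3A4 pathway (15% of clearance) is boosted to 2.6× activity: 0.15 × 2.6 = 0.39.
The CYP2B6 pathway (66% of clearance) drops to 0.42× activity: 0.66 × 0.42 = 0.2772.
The remaining 19% of clearance is unaffected.
CL_new/CL_old = 0.39 + 0.2772 + 0.19 = 0.8572.
Systemic exposure ∝ 1/CL: fold-change = 1 / 0.8572 = 1.17.

1.17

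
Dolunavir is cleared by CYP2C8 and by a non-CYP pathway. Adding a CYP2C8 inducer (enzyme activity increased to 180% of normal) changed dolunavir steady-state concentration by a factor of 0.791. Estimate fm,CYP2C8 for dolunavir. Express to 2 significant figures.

CL'/CL = 1 / 0.791 = 1.264
1.8·fm + (1 − fm) = 1.264
fm = (1.264 − 1) / (1.8 − 1) = 0.33

0.33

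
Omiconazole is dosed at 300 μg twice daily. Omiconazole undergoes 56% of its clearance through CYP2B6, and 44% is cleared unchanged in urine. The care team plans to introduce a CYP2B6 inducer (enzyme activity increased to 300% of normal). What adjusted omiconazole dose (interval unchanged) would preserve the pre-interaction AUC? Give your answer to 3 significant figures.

636 μg

The CYP2B6 pathway (56% of clearance) increases to 3× activity: 0.56 × 3 = 1.68.
The remaining 44% of clearance is unaffected.
New clearance relative to baseline: 1.68 + 0.44 = 2.12.
To maintain the same steady-state level, dose must scale with clearance: new dose = 300 × 2.12 = 636 μg.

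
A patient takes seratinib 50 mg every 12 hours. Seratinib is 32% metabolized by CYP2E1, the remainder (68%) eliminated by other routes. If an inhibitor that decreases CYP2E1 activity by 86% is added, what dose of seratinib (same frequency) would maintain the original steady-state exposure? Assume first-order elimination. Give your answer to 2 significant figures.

The CYP2E1 pathway (32% of clearance) falls to 0.14× activity: 0.32 × 0.14 = 0.0448.
The remaining 68% of clearance is unaffected.
CL_new/CL_old = 0.0448 + 0.68 = 0.7248.
Css,avg = (dose rate)/CL, so holding Css fixed requires dose ∝ CL: 50 × 0.7248 = 36 mg.

36 mg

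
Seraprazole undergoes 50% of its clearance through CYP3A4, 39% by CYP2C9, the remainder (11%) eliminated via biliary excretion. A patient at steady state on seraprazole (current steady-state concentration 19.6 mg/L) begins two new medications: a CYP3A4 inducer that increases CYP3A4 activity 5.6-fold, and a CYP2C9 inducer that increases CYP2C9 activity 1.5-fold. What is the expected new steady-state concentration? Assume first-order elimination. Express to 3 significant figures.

5.61 mg/L

CYP3A4: 0.5 × 5.6 = 2.8
CYP2C9: 0.39 × 1.5 = 0.585
Other: 0.11 (unchanged)
CL_new/CL_old = 2.8 + 0.585 + 0.11 = 3.495.
Dividing the baseline by the relative clearance: 19.6 / 3.495 = 5.61 mg/L.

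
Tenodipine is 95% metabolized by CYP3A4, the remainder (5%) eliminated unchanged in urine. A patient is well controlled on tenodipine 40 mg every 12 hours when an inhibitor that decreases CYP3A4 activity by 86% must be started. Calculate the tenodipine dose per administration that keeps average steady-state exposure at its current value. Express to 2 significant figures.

7.3 mg

CYP3A4: 0.95 × 0.14 = 0.133
Other: 0.05 (unchanged)
CL_new/CL_old = 0.133 + 0.05 = 0.183.
Exposure is unchanged when dose changes in proportion to clearance. New dose = 40 mg × 0.183 = 7.3 mg.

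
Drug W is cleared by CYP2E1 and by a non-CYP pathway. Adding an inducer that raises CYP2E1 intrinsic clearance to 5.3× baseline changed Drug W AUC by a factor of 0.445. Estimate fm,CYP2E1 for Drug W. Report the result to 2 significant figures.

0.29

CL'/CL = 1 / 0.445 = 2.247
5.3·fm + (1 − fm) = 2.247
fm = (2.247 − 1) / (5.3 − 1) = 0.29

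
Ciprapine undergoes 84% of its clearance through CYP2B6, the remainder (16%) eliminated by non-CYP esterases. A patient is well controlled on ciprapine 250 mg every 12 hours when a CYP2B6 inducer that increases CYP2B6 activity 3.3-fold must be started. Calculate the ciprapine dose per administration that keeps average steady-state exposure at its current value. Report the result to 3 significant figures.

733 mg

The CYP2B6 pathway (84% of clearance) is boosted to 3.3× activity: 0.84 × 3.3 = 2.772.
Non-CYP routes (16%) are unchanged.
CL_new/CL_old = 2.772 + 0.16 = 2.932.
To maintain the same steady-state level, dose must scale with clearance: new dose = 250 × 2.932 = 733 mg.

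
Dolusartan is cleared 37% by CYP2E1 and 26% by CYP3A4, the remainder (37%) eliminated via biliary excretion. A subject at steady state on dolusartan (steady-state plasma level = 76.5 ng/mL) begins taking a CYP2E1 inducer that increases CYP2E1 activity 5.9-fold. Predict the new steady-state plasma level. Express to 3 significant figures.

The CYP2E1 pathway (37% of clearance) is boosted to 5.9× activity: 0.37 × 5.9 = 2.183.
CYP3A4 (26%) and the residual 37% are unaffected.
New clearance relative to baseline: 2.183 + 0.26 + 0.37 = 2.813.
New steady-state plasma level = baseline ÷ relative clearance = 76.5 / 2.813 = 27.2 ng/mL.

27.2 ng/mL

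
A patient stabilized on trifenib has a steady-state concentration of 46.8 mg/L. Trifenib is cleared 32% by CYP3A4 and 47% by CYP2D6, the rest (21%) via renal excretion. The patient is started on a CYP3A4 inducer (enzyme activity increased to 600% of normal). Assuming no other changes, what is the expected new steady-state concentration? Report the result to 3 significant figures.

The CYP3A4 pathway (32% of clearance) is boosted to 6× activity: 0.32 × 6 = 1.92.
CYP2D6 (47%) and the residual 21% are unaffected.
New clearance relative to baseline: 1.92 + 0.47 + 0.21 = 2.6.
New steady-state concentration = baseline ÷ relative clearance = 46.8 / 2.6 = 18.0 mg/L.

18.0 mg/L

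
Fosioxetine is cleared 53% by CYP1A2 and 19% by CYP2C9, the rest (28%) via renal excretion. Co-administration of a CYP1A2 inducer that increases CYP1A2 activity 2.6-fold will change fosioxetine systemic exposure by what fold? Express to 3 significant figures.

0.541

CYP1A2: 0.53 × 2.6 = 1.378
CYP2C9: 0.19 (unchanged)
Other: 0.28 (unchanged)
New clearance relative to baseline: 1.378 + 0.19 + 0.28 = 1.848.
Systemic exposure ratio = CL_old/CL_new = 1 / 1.848 = 0.541.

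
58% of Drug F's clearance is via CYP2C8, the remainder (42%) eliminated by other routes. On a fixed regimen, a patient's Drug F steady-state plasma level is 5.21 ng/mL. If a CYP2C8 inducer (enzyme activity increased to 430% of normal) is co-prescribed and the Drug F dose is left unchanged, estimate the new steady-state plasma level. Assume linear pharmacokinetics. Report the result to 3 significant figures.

CYP2C8: 0.58 × 4.3 = 2.494
Other: 0.42 (unchanged)
New clearance relative to baseline: 2.494 + 0.42 = 2.914.
With dosing unchanged, steady-state plasma level scales as 1/CL: 5.21 / 2.914 = 1.79 ng/mL.

1.79 ng/mL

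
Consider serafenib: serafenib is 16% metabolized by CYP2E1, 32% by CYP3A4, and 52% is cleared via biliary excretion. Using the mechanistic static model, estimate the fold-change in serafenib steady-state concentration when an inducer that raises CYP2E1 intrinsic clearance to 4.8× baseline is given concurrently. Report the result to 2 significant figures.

The CYP2E1 pathway (16% of clearance) rises to 4.8× activity: 0.16 × 4.8 = 0.768.
CYP3A4 (32%) and the residual 52% are unaffected.
CL_new/CL_old = 0.768 + 0.32 + 0.52 = 1.608.
Since steady-state concentration ∝ 1/CL, the ratio is 1 / 1.608 = 0.62.

0.62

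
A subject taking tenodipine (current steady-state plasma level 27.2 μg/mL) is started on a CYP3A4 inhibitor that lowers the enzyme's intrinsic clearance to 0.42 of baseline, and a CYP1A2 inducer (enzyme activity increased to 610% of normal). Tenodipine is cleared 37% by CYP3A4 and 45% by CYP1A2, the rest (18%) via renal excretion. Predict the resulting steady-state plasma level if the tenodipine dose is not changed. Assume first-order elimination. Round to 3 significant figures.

The CYP3A4 pathway (37% of clearance) falls to 0.42× activity: 0.37 × 0.42 = 0.1554.
The CYP1A2 pathway (45% of clearance) increases to 6.1× activity: 0.45 × 6.1 = 2.745.
The remaining 18% of clearance is unaffected.
Relative clearance = 0.1554 + 2.745 + 0.18 = 3.0804.
Dividing the baseline by the relative clearance: 27.2 / 3.0804 = 8.83 μg/mL.

8.83 μg/mL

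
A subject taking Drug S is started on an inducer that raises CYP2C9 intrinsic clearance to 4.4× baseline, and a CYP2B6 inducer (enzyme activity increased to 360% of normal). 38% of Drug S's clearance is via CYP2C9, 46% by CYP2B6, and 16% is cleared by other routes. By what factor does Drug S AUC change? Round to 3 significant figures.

0.287

The CYP2C9 pathway (38% of clearance) increases to 4.4× activity: 0.38 × 4.4 = 1.672.
The CYP2B6 pathway (46% of clearance) is boosted to 3.6× activity: 0.46 × 3.6 = 1.656.
Non-CYP routes (16%) are unchanged.
Relative clearance = 1.672 + 1.656 + 0.16 = 3.488.
AUC ∝ 1/CL: fold-change = 1 / 3.488 = 0.287.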